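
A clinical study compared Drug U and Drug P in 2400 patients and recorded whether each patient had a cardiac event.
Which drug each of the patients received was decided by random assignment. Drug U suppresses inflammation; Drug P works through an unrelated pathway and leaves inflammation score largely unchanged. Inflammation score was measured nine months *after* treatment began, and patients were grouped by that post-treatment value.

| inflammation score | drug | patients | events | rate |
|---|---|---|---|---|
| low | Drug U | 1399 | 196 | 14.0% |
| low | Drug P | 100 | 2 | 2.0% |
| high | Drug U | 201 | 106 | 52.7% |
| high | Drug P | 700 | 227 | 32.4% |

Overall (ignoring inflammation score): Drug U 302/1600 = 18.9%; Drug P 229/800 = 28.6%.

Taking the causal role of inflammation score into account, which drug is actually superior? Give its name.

The stratified and pooled comparisons disagree (Drug P wins within each inflammation score; Drug U wins overall), so the answer turns on the causal role of inflammation score.
Inflammation score is downstream of the drug. One should not condition on a consequence of treatment, so the overall rates are the right comparison.
Pooled: Drug U 18.9% vs Drug P 28.6%; Drug U is lower overall.

Drug U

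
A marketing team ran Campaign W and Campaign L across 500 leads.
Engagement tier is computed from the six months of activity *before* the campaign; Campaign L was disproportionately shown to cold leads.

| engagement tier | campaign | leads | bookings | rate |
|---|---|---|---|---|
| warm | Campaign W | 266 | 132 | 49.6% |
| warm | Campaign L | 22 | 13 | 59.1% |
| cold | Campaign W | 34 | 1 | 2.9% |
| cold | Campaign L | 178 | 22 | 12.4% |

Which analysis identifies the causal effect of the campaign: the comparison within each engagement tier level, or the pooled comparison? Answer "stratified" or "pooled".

stratified

Engagement tier is set before the campaign has any effect — it is not caused by the campaign — and it independently drives the outcome. That makes it a confounder, so the causal comparison is within engagement tier levels.
Within each level — warm: 49.6% vs 59.1%; cold: 2.9% vs 12.4% — Campaign L is higher every time.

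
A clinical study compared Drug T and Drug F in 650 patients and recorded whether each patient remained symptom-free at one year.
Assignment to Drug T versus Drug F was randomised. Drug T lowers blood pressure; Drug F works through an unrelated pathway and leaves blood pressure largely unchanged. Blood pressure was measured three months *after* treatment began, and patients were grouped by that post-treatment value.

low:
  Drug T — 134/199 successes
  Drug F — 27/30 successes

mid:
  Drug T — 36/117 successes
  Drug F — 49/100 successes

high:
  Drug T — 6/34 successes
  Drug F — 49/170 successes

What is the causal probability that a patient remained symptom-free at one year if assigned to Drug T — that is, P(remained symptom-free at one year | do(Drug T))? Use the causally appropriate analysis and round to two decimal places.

0.50

Drug F is higher inside every blood pressure stratum but Drug T is higher in aggregate. Whether to stratify depends on how blood pressure relates to the drug.
Because the drug influences blood pressure, blood pressure is a post-treatment mediator, not a confounder. Stratifying on it would bias the estimate; the causal effect is the crude pooled difference.
So P(outcome | do(Drug T)) is just the pooled rate for Drug T: 176/350 = 0.503.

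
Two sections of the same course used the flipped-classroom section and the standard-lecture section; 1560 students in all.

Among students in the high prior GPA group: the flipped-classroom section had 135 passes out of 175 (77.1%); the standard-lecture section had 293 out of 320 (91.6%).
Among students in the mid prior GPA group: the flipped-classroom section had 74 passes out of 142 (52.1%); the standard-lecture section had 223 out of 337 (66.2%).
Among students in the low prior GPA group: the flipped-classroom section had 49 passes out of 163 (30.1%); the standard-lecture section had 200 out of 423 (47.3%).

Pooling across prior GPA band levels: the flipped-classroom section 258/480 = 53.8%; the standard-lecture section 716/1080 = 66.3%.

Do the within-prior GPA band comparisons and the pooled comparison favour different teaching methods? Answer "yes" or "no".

Within each prior GPA band level (high prior GPA 77.1% vs 91.6%; mid prior GPA 52.1% vs 66.2%; low prior GPA 30.1% vs 47.3%), the standard-lecture section has the higher rate every time. Pooled: 53.8% vs 66.3% — the standard-lecture section has the higher rate overall. They agree.

no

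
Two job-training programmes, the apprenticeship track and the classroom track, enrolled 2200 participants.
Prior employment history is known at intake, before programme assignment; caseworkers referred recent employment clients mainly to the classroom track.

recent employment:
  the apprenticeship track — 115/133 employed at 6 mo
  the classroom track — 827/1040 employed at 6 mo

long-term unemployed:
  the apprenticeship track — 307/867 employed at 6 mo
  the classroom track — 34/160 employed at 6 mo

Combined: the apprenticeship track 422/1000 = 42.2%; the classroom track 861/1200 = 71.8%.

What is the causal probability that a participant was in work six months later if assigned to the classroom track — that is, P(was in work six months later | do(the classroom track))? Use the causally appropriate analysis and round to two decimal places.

0.52

Prior employment history differs across programmes for reasons unrelated to any effect of the programme itself, and it separately predicts the outcome — a classic confounder. We must compare within prior employment history levels.
Standardising the classroom track to the population prior employment history mix: 0.533·827/1040 + 0.467·34/160 = 0.523.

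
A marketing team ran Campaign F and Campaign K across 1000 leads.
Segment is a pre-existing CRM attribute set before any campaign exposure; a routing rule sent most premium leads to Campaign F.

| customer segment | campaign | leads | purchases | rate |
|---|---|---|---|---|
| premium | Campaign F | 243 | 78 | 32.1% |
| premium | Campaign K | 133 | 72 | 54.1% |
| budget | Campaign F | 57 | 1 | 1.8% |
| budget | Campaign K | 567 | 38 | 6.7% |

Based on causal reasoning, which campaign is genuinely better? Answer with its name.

Campaign K

Campaign K is higher inside every customer segment stratum but Campaign F is higher in aggregate. Whether to stratify depends on how customer segment relates to the campaign.
Since customer segment is a pre-existing factor (not a product of the campaign) and it affects the outcome on its own, it is a confounder. The stratified rates, not the pooled rate, identify the causal effect.
Within each level — premium: 32.1% vs 54.1%; budget: 1.8% vs 6.7% — Campaign K is higher every time.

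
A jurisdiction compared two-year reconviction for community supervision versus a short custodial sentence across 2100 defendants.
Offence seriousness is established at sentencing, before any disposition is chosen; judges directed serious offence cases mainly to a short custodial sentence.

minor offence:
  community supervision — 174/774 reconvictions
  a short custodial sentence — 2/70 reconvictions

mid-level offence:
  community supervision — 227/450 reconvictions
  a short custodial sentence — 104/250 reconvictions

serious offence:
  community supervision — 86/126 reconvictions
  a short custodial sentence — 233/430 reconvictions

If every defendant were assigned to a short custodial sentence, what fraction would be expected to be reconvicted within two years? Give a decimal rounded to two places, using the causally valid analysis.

0.29

Within every offence seriousness level a short custodial sentence has the lower rate, yet pooled community supervision does — Simpson's reversal.
Offence seriousness is set before the disposition has any effect — it is not caused by the disposition — and it independently drives the outcome. That makes it a confounder, so the causal comparison is within offence seriousness levels.
Standardising a short custodial sentence to the population offence seriousness mix: 0.402·2/70 + 0.333·104/250 + 0.265·233/430 = 0.294.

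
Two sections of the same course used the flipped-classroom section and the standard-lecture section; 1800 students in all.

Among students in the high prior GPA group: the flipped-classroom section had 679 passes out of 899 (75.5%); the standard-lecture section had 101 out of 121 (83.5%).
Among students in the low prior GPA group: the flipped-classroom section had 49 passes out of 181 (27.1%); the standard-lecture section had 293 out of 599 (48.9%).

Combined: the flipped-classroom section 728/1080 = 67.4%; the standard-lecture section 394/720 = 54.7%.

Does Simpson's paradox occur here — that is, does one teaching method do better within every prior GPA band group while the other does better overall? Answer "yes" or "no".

Within each prior GPA band level (high prior GPA 75.5% vs 83.5%; low prior GPA 27.1% vs 48.9%), the standard-lecture section has the higher rate every time. Pooled: 67.4% vs 54.7% — the flipped-classroom section has the higher rate overall. The two comparisons disagree.

yes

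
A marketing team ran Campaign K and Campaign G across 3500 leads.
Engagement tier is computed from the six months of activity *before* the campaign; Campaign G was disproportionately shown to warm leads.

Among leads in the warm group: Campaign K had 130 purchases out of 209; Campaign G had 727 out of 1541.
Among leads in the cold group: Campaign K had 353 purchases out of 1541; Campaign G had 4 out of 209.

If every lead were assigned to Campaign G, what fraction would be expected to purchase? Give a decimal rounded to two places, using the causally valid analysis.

0.25

Within every engagement tier level Campaign K has the higher rate, yet pooled Campaign G does — Simpson's reversal.
The imbalance in engagement tier arose from how leads were allocated, not from anything the campaign did; and engagement tier independently affects the outcome. The pooled gap is confounded — condition on engagement tier.
Standardising Campaign G to the population engagement tier mix: 0.500·727/1541 + 0.500·4/209 = 0.245.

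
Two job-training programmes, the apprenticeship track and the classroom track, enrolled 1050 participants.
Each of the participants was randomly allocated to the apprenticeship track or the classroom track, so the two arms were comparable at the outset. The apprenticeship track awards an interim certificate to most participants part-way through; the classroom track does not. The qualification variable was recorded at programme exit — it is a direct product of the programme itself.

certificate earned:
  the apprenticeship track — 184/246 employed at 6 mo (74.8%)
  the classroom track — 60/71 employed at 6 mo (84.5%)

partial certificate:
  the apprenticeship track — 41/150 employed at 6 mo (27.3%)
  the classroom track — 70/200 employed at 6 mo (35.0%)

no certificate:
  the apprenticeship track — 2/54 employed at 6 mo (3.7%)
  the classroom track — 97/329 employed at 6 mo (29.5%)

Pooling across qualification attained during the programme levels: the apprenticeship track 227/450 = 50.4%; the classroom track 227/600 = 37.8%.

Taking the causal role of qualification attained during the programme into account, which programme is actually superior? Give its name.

The qualification attained during the programme-specific comparison favours the classroom track throughout, but the pooled figures favour the apprenticeship track. The question is whether to condition on qualification attained during the programme.
Qualification attained during the programme is recorded after the programme and is itself shifted by it — it sits on the causal path from programme to outcome. Conditioning on a mediator would strip out part of the effect we want; the pooled comparison gives the total causal effect.
Pooled: the apprenticeship track 50.4% vs the classroom track 37.8%; the apprenticeship track is higher overall.

the apprenticeship track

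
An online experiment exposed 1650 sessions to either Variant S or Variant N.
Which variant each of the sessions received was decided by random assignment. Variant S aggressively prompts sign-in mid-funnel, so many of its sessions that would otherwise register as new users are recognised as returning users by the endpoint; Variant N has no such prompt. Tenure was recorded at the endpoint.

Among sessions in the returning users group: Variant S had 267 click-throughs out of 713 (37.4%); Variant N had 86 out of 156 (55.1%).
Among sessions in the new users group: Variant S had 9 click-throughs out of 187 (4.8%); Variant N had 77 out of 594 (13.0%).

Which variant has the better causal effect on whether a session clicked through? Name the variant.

Variant S

The stratified and pooled comparisons disagree (Variant N wins within each user tenure; Variant S wins overall), so the answer turns on the causal role of user tenure.
User tenure is recorded after the variant and is itself shifted by it — it sits on the causal path from variant to outcome. Conditioning on a mediator would strip out part of the effect we want; the pooled comparison gives the total causal effect.
Pooled: Variant S 30.7% vs Variant N 21.7%; Variant S is higher overall.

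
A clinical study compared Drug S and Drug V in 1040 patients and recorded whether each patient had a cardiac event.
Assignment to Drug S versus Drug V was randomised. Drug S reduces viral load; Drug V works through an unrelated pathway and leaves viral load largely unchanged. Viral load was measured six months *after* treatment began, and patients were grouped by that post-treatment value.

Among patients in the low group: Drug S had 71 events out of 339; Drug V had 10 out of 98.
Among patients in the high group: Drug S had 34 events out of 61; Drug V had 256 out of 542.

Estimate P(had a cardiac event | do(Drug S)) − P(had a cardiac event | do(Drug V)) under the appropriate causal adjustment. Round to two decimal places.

-0.15

Within every viral load level Drug V has the lower rate, yet pooled Drug S does — Simpson's reversal.
Viral load is downstream of the drug. One should not condition on a consequence of treatment, so the overall rates are the right comparison.
The causal difference is the pooled difference: 0.263 − 0.416 = -0.153.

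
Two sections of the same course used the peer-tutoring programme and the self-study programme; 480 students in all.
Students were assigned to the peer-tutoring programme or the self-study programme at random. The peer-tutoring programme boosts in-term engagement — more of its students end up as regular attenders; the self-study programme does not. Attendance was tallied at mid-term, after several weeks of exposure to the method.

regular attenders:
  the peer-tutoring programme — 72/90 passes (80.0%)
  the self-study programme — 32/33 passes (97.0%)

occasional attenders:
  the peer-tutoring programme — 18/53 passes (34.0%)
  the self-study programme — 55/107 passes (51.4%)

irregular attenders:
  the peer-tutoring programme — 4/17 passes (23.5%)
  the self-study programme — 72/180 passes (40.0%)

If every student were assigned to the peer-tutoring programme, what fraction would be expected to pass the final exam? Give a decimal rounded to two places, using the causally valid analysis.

The distribution of mid-term attendance is itself part of what the teaching method does — it is an intermediate outcome. Holding it fixed would remove that part of the effect; the total effect is the pooled difference.
So P(outcome | do(the peer-tutoring programme)) is just the pooled rate for the peer-tutoring programme: 94/160 = 0.588.

0.59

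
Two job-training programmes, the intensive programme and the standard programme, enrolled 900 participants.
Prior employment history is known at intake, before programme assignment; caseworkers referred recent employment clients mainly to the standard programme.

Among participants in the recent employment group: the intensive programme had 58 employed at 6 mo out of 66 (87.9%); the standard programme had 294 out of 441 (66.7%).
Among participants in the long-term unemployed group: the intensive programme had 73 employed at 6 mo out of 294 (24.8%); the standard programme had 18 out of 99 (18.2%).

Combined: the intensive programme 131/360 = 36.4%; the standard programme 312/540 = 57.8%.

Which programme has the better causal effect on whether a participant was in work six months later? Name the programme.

the intensive programme

Prior employment history differs across programmes for reasons unrelated to any effect of the programme itself, and it separately predicts the outcome — a classic confounder. We must compare within prior employment history levels.
Within each level — recent employment: 87.9% vs 66.7%; long-term unemployed: 24.8% vs 18.2% — the intensive programme is higher every time.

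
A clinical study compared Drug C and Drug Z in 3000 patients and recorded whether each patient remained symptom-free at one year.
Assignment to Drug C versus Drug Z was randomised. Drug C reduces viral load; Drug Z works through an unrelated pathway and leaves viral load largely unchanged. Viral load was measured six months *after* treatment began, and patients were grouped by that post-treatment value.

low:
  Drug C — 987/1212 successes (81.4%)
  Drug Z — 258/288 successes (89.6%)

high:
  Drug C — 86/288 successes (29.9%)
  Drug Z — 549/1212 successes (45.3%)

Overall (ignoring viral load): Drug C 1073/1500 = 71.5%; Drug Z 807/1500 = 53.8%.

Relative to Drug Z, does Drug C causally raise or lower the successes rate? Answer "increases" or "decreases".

increases

Viral load lies on the pathway drug → viral load → outcome, so adjusting for it blocks the indirect effect. For the total causal effect of drug, use the unadjusted pooled rates.
Pooled: Drug C 71.5% vs Drug Z 53.8%; Drug C is higher overall.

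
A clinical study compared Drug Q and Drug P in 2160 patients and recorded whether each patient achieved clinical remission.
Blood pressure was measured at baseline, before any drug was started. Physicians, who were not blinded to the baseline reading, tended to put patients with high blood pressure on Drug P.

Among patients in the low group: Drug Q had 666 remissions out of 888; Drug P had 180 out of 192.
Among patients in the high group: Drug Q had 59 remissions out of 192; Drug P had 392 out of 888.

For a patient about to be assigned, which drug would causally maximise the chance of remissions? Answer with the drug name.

Drug P

Blood pressure is set before the drug has any effect — it is not caused by the drug — and it independently drives the outcome. That makes it a confounder, so the causal comparison is within blood pressure levels.
Within each level — low: 75.0% vs 93.8%; high: 30.7% vs 44.1% — Drug P is higher every time.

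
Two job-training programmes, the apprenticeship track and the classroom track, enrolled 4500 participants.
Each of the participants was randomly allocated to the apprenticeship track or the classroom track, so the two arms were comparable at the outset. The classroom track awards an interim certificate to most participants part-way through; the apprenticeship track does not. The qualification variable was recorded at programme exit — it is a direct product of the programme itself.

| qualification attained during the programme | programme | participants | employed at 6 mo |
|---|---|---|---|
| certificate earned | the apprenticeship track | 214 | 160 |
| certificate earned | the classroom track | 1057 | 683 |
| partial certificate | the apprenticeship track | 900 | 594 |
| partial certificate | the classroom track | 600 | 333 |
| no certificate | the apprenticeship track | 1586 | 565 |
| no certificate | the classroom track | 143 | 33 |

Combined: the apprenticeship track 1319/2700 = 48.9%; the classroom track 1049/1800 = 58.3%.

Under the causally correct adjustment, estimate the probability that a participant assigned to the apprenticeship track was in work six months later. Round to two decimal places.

0.49

the apprenticeship track is higher inside every qualification attained during the programme stratum but the classroom track is higher in aggregate. Whether to stratify depends on how qualification attained during the programme relates to the programme.
Because the programme influences qualification attained during the programme, qualification attained during the programme is a post-treatment mediator, not a confounder. Stratifying on it would bias the estimate; the causal effect is the crude pooled difference.
So P(outcome | do(the apprenticeship track)) is just the pooled rate for the apprenticeship track: 1319/2700 = 0.489.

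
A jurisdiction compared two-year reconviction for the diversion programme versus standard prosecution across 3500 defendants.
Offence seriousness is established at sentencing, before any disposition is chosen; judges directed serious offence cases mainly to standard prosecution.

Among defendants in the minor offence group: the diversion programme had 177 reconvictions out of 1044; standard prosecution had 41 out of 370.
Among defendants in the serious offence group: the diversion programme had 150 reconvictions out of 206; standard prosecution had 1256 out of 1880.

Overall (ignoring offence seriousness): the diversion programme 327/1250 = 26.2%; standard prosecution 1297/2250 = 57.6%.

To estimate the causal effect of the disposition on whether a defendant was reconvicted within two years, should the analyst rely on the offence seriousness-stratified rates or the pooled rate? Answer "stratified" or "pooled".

Offence seriousness satisfies the back-door criterion: it is not a descendant of the disposition, and it blocks the spurious path from disposition to outcome. Adjusting for it (i.e., using the within-offence seriousness rates) gives the causal effect.
Within each level — minor offence: 17.0% vs 11.1%; serious offence: 72.8% vs 66.8% — standard prosecution is lower every time.

stratified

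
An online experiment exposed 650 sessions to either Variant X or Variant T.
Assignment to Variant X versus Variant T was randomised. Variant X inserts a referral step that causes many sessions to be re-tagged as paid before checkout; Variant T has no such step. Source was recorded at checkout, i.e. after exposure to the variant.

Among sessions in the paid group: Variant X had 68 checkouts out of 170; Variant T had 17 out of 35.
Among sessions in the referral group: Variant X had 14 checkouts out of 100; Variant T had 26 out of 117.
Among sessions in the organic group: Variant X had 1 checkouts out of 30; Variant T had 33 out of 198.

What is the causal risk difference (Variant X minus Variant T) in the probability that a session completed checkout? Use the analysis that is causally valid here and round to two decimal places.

Stratifying would compare variants among sessions the variants themselves sorted into traffic source groups — a form of selection on an intermediate. The unconditioned pooled rates give the total causal effect.
The causal difference is the pooled difference: 0.277 − 0.217 = +0.060.

+0.06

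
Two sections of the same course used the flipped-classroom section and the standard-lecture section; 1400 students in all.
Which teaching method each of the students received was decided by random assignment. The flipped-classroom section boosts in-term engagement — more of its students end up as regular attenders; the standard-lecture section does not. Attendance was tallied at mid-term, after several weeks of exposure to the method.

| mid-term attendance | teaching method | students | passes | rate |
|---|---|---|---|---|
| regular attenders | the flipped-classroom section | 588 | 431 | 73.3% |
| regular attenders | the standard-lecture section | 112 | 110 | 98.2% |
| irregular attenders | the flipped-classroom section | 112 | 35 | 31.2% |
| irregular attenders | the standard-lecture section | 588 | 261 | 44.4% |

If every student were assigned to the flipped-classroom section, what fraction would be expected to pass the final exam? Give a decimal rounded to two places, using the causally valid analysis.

0.67

Mid-term attendance lies on the pathway teaching method → mid-term attendance → outcome, so adjusting for it blocks the indirect effect. For the total causal effect of teaching method, use the unadjusted pooled rates.
So P(outcome | do(the flipped-classroom section)) is just the pooled rate for the flipped-classroom section: 466/700 = 0.666.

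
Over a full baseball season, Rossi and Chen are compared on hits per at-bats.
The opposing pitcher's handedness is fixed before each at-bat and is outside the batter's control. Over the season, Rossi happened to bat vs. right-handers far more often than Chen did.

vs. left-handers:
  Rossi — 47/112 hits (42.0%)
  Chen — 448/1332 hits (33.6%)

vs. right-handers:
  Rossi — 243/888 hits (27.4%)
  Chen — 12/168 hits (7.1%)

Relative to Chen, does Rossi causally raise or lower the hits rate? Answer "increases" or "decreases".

Pitcher handedness satisfies the back-door criterion: it is not a descendant of the player, and it blocks the spurious path from player to outcome. Adjusting for it (i.e., using the within-pitcher handedness rates) gives the causal effect.
Within each level — vs. left-handers: 42.0% vs 33.6%; vs. right-handers: 27.4% vs 7.1% — Rossi is higher every time.

increases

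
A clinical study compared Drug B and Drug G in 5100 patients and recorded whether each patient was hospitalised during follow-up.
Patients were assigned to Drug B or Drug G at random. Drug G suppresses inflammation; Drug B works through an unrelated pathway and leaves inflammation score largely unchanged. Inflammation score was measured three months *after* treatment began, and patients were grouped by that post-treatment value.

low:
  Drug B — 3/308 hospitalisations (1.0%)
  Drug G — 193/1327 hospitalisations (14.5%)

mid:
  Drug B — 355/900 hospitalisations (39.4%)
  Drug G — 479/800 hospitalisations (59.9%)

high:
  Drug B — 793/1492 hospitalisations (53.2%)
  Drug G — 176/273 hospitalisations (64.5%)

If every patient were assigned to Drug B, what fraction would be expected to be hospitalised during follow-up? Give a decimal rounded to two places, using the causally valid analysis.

Drug B is lower inside every inflammation score stratum but Drug G is lower in aggregate. Whether to stratify depends on how inflammation score relates to the drug.
Inflammation score here is a post-treatment variable shaped by the drug; conditioning on it would introduce bias rather than remove it. The overall comparison is the causal one.
So P(outcome | do(Drug B)) is just the pooled rate for Drug B: 1151/2700 = 0.426.

0.43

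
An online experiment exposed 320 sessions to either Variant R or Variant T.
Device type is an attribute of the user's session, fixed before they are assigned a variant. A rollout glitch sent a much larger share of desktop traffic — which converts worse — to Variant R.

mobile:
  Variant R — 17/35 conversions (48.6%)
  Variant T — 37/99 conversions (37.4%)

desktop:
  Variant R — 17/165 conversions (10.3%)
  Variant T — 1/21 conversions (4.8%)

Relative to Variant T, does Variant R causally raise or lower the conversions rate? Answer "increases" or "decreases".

increases

Since device type is a pre-existing factor (not a product of the variant) and it affects the outcome on its own, it is a confounder. The stratified rates, not the pooled rate, identify the causal effect.
Within each level — mobile: 48.6% vs 37.4%; desktop: 10.3% vs 4.8% — Variant R is higher every time.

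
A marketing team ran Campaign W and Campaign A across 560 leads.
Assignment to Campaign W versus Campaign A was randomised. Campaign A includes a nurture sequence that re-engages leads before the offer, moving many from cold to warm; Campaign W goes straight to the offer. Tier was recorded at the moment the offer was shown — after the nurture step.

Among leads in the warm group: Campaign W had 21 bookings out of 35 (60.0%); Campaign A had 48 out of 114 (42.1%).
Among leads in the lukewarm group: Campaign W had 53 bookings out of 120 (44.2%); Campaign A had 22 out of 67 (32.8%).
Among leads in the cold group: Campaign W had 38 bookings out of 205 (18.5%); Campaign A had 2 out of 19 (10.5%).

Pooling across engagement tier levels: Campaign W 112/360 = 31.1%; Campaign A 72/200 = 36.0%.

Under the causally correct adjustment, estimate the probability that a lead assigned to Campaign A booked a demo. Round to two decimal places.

0.36

The engagement tier-specific comparison favours Campaign W throughout, but the pooled figures favour Campaign A. The question is whether to condition on engagement tier.
Stratifying would compare campaigns among leads the campaigns themselves sorted into engagement tier groups — a form of selection on an intermediate. The unconditioned pooled rates give the total causal effect.
So P(outcome | do(Campaign A)) is just the pooled rate for Campaign A: 72/200 = 0.360.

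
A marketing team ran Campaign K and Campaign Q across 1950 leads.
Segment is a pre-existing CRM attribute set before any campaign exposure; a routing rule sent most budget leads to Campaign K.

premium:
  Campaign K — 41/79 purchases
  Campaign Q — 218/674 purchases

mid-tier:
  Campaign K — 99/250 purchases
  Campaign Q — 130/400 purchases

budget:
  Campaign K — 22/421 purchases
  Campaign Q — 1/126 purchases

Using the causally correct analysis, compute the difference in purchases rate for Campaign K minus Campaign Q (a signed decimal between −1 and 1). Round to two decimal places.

Campaign K is higher inside every customer segment stratum but Campaign Q is higher in aggregate. Whether to stratify depends on how customer segment relates to the campaign.
The imbalance in customer segment arose from how leads were allocated, not from anything the campaign did; and customer segment independently affects the outcome. The pooled gap is confounded — condition on customer segment.
Adjusting over the population distribution of customer segment: 0.386·(0.519−0.323) + 0.333·(0.396−0.325) + 0.281·(0.052−0.008) = +0.112.

+0.11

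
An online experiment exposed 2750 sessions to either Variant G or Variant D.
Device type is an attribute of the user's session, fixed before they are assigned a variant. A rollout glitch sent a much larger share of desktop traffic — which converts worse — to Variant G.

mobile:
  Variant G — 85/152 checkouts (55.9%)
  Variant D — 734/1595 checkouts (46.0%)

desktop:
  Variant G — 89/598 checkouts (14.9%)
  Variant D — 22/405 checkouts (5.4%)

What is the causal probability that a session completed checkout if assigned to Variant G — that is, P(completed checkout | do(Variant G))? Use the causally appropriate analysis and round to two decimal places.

Here device type is a common cause — it drives both which variant a case falls under and the outcome. The crude comparison mixes populations; the stratum-specific rates are the causally relevant ones.
Standardising Variant G to the population device type mix: 0.635·85/152 + 0.365·89/598 = 0.410.

0.41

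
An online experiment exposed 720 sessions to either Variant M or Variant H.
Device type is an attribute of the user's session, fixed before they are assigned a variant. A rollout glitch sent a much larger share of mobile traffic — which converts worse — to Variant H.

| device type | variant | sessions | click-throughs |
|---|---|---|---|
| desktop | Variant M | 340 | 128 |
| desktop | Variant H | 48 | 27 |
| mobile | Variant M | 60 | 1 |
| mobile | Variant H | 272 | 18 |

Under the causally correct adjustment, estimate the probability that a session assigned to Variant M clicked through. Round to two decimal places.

0.21

Nothing the variant does changes device type; the imbalance is an allocation artefact. With device type also predicting the outcome, the pooled figure is confounded, and the within-stratum comparison is the causal one.
Standardising Variant M to the population device type mix: 0.539·128/340 + 0.461·1/60 = 0.211.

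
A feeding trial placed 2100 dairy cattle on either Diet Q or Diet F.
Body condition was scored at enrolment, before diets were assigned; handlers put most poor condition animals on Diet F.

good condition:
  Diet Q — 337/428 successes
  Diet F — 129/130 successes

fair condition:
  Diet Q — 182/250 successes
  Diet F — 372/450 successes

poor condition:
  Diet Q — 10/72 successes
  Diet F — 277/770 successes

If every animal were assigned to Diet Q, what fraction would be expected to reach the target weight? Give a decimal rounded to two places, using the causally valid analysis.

Diet F is higher inside every starting body condition stratum but Diet Q is higher in aggregate. Whether to stratify depends on how starting body condition relates to the diet.
Starting body condition is set before the diet has any effect — it is not caused by the diet — and it independently drives the outcome. That makes it a confounder, so the causal comparison is within starting body condition levels.
Standardising Diet Q to the population starting body condition mix: 0.266·337/428 + 0.333·182/250 + 0.401·10/72 = 0.508.

0.51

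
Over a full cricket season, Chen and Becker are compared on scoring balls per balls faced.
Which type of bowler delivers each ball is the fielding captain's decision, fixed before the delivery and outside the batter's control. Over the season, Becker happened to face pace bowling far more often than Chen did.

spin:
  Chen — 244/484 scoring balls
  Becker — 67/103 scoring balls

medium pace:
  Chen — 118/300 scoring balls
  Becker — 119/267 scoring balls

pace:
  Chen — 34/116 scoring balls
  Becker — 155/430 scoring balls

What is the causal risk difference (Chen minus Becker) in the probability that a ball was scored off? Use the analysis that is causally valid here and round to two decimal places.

Nothing the player does changes bowling type; the imbalance is an allocation artefact. With bowling type also predicting the outcome, the pooled figure is confounded, and the within-stratum comparison is the causal one.
Adjusting over the population distribution of bowling type: 0.345·(0.504−0.650) + 0.334·(0.393−0.446) + 0.321·(0.293−0.360) = -0.090.

-0.09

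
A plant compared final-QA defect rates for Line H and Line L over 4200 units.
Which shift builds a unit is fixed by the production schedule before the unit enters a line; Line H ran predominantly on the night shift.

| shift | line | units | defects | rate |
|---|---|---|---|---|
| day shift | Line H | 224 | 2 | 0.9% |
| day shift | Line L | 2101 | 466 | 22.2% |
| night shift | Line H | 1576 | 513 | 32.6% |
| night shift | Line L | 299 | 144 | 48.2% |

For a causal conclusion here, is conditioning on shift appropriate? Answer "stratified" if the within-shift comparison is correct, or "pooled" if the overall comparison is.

stratified

Shift differs across lines for reasons unrelated to any effect of the line itself, and it separately predicts the outcome — a classic confounder. We must compare within shift levels.
Within each level — day shift: 0.9% vs 22.2%; night shift: 32.6% vs 48.2% — Line H is lower every time.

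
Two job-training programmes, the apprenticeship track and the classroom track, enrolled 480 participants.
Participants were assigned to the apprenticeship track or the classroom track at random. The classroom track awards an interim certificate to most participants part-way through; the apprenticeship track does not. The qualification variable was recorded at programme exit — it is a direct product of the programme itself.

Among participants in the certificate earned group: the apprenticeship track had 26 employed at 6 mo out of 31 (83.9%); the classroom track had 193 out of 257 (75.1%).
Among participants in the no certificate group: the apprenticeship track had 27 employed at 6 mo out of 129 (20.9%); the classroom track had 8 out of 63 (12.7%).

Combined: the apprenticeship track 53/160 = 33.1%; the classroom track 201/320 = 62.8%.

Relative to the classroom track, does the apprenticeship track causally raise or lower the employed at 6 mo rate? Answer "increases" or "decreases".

decreases

Qualification attained during the programme is recorded after the programme and is itself shifted by it — it sits on the causal path from programme to outcome. Conditioning on a mediator would strip out part of the effect we want; the pooled comparison gives the total causal effect.
Pooled: the apprenticeship track 33.1% vs the classroom track 62.8%; the classroom track is higher overall.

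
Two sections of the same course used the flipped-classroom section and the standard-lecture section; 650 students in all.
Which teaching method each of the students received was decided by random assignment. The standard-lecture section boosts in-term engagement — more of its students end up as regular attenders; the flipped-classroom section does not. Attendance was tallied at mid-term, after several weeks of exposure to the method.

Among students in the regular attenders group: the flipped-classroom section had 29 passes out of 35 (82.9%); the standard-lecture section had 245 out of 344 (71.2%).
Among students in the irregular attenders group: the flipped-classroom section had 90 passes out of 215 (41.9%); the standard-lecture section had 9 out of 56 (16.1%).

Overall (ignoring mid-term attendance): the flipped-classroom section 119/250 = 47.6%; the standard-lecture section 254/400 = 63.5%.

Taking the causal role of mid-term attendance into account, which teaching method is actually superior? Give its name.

the standard-lecture section

the flipped-classroom section is higher inside every mid-term attendance stratum but the standard-lecture section is higher in aggregate. Whether to stratify depends on how mid-term attendance relates to the teaching method.
Because the teaching method influences mid-term attendance, mid-term attendance is a post-treatment mediator, not a confounder. Stratifying on it would bias the estimate; the causal effect is the crude pooled difference.
Pooled: the flipped-classroom section 47.6% vs the standard-lecture section 63.5%; the standard-lecture section is higher overall.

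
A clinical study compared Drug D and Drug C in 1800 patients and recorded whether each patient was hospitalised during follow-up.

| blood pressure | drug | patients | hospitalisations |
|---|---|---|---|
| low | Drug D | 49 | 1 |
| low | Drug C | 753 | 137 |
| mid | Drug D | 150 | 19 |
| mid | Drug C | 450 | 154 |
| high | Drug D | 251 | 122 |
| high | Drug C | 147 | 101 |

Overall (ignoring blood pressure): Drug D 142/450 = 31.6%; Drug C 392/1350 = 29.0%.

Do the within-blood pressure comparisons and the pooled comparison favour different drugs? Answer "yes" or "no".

yes

Within each blood pressure level (low 2.0% vs 18.2%; mid 12.7% vs 34.2%; high 48.6% vs 68.7%), Drug D has the lower rate every time. Pooled: 31.6% vs 29.0% — Drug C has the lower rate overall. The two comparisons disagree.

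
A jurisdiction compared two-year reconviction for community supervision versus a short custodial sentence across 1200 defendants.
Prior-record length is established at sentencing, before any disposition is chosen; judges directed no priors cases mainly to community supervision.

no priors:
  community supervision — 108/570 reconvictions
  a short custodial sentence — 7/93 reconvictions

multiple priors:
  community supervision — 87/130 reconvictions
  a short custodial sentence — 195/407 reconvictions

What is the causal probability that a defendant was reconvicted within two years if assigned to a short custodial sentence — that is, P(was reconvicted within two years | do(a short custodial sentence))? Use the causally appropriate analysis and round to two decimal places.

Nothing the disposition does changes prior-record length; the imbalance is an allocation artefact. With prior-record length also predicting the outcome, the pooled figure is confounded, and the within-stratum comparison is the causal one.
Standardising a short custodial sentence to the population prior-record length mix: 0.552·7/93 + 0.448·195/407 = 0.256.

0.26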